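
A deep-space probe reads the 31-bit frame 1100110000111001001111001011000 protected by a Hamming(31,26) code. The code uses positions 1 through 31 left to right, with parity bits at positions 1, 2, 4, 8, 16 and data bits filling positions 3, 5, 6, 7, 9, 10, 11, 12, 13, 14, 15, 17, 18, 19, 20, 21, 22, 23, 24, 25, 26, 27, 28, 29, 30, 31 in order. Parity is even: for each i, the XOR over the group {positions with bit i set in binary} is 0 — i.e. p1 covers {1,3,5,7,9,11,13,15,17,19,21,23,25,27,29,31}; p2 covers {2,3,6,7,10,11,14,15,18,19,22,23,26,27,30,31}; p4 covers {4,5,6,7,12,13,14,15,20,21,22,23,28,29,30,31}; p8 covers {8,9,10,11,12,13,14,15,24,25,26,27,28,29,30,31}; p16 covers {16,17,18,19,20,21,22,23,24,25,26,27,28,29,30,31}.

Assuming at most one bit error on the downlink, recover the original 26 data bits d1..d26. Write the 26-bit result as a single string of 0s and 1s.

s1 (pos 1,3,5,7,9,11,13,15,17,19,21,23,25,27,29,31): 1⊕0⊕1⊕0⊕0⊕1⊕1⊕0⊕0⊕1⊕1⊕0⊕1⊕1⊕0⊕0 = 0
s2 (pos 2,3,6,7,10,11,14,15,18,19,22,23,26,27,30,31): 1⊕0⊕1⊕0⊕0⊕1⊕0⊕0⊕0⊕1⊕1⊕0⊕0⊕1⊕0⊕0 = 0
s4 (pos 4,5,6,7,12,13,14,15,20,21,22,23,28,29,30,31): 0⊕1⊕1⊕0⊕1⊕1⊕0⊕0⊕1⊕1⊕1⊕0⊕1⊕0⊕0⊕0 = 0
s8 (pos 8,9,10,11,12,13,14,15,24,25,26,27,28,29,30,31): 0⊕0⊕0⊕1⊕1⊕1⊕0⊕0⊕0⊕1⊕0⊕1⊕1⊕0⊕0⊕0 = 0
s16 (pos 16,17,18,19,20,21,22,23,24,25,26,27,28,29,30,31): 1⊕0⊕0⊕1⊕1⊕1⊕1⊕0⊕0⊕1⊕0⊕1⊕1⊕0⊕0⊕0 = 0
Syndrome s16…s1 = 00000 → no error.
Read data bits from positions 3,5,6,7,9,10,11,12,13,14,15,17,18,19,20,21,22,23,24,25,26,27,28,29,30,31: 01100011100001111001011000

01100011100001111001011000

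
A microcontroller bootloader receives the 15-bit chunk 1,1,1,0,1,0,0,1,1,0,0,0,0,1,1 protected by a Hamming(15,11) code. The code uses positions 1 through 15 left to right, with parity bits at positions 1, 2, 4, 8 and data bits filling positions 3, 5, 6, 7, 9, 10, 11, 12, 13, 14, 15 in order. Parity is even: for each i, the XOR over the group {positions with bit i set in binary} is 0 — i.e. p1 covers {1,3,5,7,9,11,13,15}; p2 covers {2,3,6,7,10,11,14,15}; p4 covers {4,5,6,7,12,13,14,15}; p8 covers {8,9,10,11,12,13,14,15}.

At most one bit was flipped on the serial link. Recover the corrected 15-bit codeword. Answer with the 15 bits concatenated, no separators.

111000011000011

s1 (pos 1,3,5,7,9,11,13,15): 1⊕1⊕1⊕0⊕1⊕0⊕0⊕1 = 1
s2 (pos 2,3,6,7,10,11,14,15): 1⊕1⊕0⊕0⊕0⊕0⊕1⊕1 = 0
s4 (pos 4,5,6,7,12,13,14,15): 0⊕1⊕0⊕0⊕0⊕0⊕1⊕1 = 1
s8 (pos 8,9,10,11,12,13,14,15): 1⊕1⊕0⊕0⊕0⊕0⊕1⊕1 = 0
Syndrome s8…s1 = 0101 → error at position 5.
Flip position 5: 111010011000011 → 111000011000011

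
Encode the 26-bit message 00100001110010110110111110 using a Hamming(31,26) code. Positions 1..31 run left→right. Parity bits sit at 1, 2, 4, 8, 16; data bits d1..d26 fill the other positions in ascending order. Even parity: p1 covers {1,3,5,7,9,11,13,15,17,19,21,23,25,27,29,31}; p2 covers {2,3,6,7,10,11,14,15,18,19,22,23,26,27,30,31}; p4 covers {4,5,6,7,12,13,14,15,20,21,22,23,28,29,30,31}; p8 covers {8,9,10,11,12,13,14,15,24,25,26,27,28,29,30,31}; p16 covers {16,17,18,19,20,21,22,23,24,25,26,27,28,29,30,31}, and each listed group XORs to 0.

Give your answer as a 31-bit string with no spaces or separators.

Place data at non-parity positions: p1 p2 0 p4 0 1 0 p8 0 0 0 1 1 1 0 p16 0 1 0 1 1 0 1 1 0 1 1 1 1 1 0
p1 (pos 1,3,5,7,9,11,13,15,17,19,21,23,25,27,29,31): XOR of data positions = 0⊕0⊕0⊕0⊕0⊕1⊕0⊕0⊕0⊕1⊕1⊕0⊕1⊕1⊕0 = 1
p2 (pos 2,3,6,7,10,11,14,15,18,19,22,23,26,27,30,31): XOR of data positions = 0⊕1⊕0⊕0⊕0⊕1⊕0⊕1⊕0⊕0⊕1⊕1⊕1⊕1⊕0 = 1
p4 (pos 4,5,6,7,12,13,14,15,20,21,22,23,28,29,30,31): XOR of data positions = 0⊕1⊕0⊕1⊕1⊕1⊕0⊕1⊕1⊕0⊕1⊕1⊕1⊕1⊕0 = 0
p8 (pos 8,9,10,11,12,13,14,15,24,25,26,27,28,29,30,31): XOR of data positions = 0⊕0⊕0⊕1⊕1⊕1⊕0⊕1⊕0⊕1⊕1⊕1⊕1⊕1⊕0 = 1
p16 (pos 16,17,18,19,20,21,22,23,24,25,26,27,28,29,30,31): XOR of data positions = 0⊕1⊕0⊕1⊕1⊕0⊕1⊕1⊕0⊕1⊕1⊕1⊕1⊕1⊕0 = 0
Codeword: 1100010100011100010110110111110

1100010100011100010110110111110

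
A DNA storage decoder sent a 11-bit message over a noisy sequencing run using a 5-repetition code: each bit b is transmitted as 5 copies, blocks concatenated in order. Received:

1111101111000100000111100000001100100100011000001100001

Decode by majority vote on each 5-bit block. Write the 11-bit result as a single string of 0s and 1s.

Block 1 (11111): 5 ones → 1
Block 2 (01111): 4 ones → 1
Block 3 (00010): 1 one → 0
Block 4 (00001): 1 one → 0
Block 5 (11100): 3 ones → 1
Block 6 (00000): 0 ones → 0
Block 7 (11001): 3 ones → 1
Block 8 (00100): 1 one → 0
Block 9 (01100): 2 ones → 0
Block 10 (00011): 2 ones → 0
Block 11 (00001): 1 one → 0

11001010000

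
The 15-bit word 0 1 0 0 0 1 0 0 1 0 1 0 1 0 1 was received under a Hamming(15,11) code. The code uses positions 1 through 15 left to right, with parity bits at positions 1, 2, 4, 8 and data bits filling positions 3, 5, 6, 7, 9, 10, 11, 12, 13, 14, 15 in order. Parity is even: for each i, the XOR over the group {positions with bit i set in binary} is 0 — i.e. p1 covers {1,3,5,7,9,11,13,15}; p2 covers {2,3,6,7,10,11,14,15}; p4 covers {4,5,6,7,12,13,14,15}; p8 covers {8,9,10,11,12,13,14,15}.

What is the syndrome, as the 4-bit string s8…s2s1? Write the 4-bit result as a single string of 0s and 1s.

s1 (pos 1,3,5,7,9,11,13,15): 0⊕0⊕0⊕0⊕1⊕1⊕1⊕1 = 0
s2 (pos 2,3,6,7,10,11,14,15): 1⊕0⊕1⊕0⊕0⊕1⊕0⊕1 = 0
s4 (pos 4,5,6,7,12,13,14,15): 0⊕0⊕1⊕0⊕0⊕1⊕0⊕1 = 1
s8 (pos 8,9,10,11,12,13,14,15): 0⊕1⊕0⊕1⊕0⊕1⊕0⊕1 = 0
Syndrome s8…s1 = 0100 → error at position 4.

0100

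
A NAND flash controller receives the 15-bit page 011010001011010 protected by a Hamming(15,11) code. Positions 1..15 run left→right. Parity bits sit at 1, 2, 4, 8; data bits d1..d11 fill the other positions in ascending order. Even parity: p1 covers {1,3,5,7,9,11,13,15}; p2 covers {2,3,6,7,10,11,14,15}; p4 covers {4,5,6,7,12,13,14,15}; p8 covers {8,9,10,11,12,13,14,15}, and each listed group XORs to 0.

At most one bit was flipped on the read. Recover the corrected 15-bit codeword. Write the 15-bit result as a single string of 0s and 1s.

s1 (pos 1,3,5,7,9,11,13,15): 0⊕1⊕1⊕0⊕1⊕1⊕0⊕0 = 0
s2 (pos 2,3,6,7,10,11,14,15): 1⊕1⊕0⊕0⊕0⊕1⊕1⊕0 = 0
s4 (pos 4,5,6,7,12,13,14,15): 0⊕1⊕0⊕0⊕1⊕0⊕1⊕0 = 1
s8 (pos 8,9,10,11,12,13,14,15): 0⊕1⊕0⊕1⊕1⊕0⊕1⊕0 = 0
Syndrome s8…s1 = 0100 → error at position 4.
Flip position 4: 011010001011010 → 011110001011010

011110001011010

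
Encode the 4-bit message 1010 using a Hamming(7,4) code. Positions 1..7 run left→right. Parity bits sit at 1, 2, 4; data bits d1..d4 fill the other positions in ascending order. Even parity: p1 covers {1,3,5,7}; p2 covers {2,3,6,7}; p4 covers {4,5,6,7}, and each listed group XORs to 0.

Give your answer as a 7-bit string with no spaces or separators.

1011010

Place data at non-parity positions: p1 p2 1 p4 0 1 0
p1 (pos 1,3,5,7): XOR of data positions = 1⊕0⊕0 = 1
p2 (pos 2,3,6,7): XOR of data positions = 1⊕1⊕0 = 0
p4 (pos 4,5,6,7): XOR of data positions = 0⊕1⊕0 = 1
Codeword: 1011010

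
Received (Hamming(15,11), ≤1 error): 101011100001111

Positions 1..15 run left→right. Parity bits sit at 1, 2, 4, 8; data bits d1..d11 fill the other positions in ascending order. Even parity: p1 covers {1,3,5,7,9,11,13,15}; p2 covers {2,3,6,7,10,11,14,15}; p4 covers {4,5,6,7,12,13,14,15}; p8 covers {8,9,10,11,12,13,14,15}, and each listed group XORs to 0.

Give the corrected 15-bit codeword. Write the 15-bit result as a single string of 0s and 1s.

s1 (pos 1,3,5,7,9,11,13,15): 1⊕1⊕1⊕1⊕0⊕0⊕1⊕1 = 0
s2 (pos 2,3,6,7,10,11,14,15): 0⊕1⊕1⊕1⊕0⊕0⊕1⊕1 = 1
s4 (pos 4,5,6,7,12,13,14,15): 0⊕1⊕1⊕1⊕1⊕1⊕1⊕1 = 1
s8 (pos 8,9,10,11,12,13,14,15): 0⊕0⊕0⊕0⊕1⊕1⊕1⊕1 = 0
Syndrome s8…s1 = 0110 → error at position 6.
Flip position 6: 101011100001111 → 101010100001111

101010100001111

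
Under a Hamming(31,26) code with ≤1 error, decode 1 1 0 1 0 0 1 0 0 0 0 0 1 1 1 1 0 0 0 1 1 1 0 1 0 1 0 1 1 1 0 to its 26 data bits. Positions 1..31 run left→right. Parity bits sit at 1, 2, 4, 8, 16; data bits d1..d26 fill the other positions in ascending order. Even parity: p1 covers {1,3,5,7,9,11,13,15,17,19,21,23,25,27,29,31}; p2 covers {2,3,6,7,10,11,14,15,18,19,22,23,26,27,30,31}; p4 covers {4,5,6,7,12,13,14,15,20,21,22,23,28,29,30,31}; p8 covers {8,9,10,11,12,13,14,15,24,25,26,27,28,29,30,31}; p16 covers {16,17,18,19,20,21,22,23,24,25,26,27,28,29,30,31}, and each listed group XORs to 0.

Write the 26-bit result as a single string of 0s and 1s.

00010000111000110010101110

s1 (pos 1,3,5,7,9,11,13,15,17,19,21,23,25,27,29,31): 1⊕0⊕0⊕1⊕0⊕0⊕1⊕1⊕0⊕0⊕1⊕0⊕0⊕0⊕1⊕0 = 0
s2 (pos 2,3,6,7,10,11,14,15,18,19,22,23,26,27,30,31): 1⊕0⊕0⊕1⊕0⊕0⊕1⊕1⊕0⊕0⊕1⊕0⊕1⊕0⊕1⊕0 = 1
s4 (pos 4,5,6,7,12,13,14,15,20,21,22,23,28,29,30,31): 1⊕0⊕0⊕1⊕0⊕1⊕1⊕1⊕1⊕1⊕1⊕0⊕1⊕1⊕1⊕0 = 1
s8 (pos 8,9,10,11,12,13,14,15,24,25,26,27,28,29,30,31): 0⊕0⊕0⊕0⊕0⊕1⊕1⊕1⊕1⊕0⊕1⊕0⊕1⊕1⊕1⊕0 = 0
s16 (pos 16,17,18,19,20,21,22,23,24,25,26,27,28,29,30,31): 1⊕0⊕0⊕0⊕1⊕1⊕1⊕0⊕1⊕0⊕1⊕0⊕1⊕1⊕1⊕0 = 1
Syndrome s16…s1 = 10110 → error at position 22.
Flip position 22: 1101001000001111000111010101110 → 1101001000001111000110010101110
Read data bits from positions 3,5,6,7,9,10,11,12,13,14,15,17,18,19,20,21,22,23,24,25,26,27,28,29,30,31: 00010000111000110010101110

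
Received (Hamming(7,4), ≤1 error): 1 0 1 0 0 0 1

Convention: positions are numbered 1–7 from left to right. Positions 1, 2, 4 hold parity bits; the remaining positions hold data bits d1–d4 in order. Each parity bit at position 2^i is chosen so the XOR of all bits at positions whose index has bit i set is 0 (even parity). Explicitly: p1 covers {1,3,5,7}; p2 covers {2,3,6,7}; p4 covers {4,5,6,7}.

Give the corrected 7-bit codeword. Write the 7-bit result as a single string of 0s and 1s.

s1 (pos 1,3,5,7): 1⊕1⊕0⊕1 = 1
s2 (pos 2,3,6,7): 0⊕1⊕0⊕1 = 0
s4 (pos 4,5,6,7): 0⊕0⊕0⊕1 = 1
Syndrome s4…s1 = 101 → error at position 5.
Flip position 5: 1010001 → 1010101

1010101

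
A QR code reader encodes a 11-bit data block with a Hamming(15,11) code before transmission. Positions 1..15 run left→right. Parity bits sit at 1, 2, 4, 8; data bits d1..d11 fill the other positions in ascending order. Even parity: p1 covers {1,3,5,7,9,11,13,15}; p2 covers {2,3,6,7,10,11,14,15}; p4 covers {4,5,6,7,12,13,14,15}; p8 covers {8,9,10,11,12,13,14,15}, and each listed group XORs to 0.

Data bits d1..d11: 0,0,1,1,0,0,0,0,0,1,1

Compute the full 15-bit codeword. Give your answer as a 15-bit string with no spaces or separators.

000001100000011

Place data at non-parity positions: p1 p2 0 p4 0 1 1 p8 0 0 0 0 0 1 1
p1 (pos 1,3,5,7,9,11,13,15): XOR of data positions = 0⊕0⊕1⊕0⊕0⊕0⊕1 = 0
p2 (pos 2,3,6,7,10,11,14,15): XOR of data positions = 0⊕1⊕1⊕0⊕0⊕1⊕1 = 0
p4 (pos 4,5,6,7,12,13,14,15): XOR of data positions = 0⊕1⊕1⊕0⊕0⊕1⊕1 = 0
p8 (pos 8,9,10,11,12,13,14,15): XOR of data positions = 0⊕0⊕0⊕0⊕0⊕1⊕1 = 0
Codeword: 000001100000011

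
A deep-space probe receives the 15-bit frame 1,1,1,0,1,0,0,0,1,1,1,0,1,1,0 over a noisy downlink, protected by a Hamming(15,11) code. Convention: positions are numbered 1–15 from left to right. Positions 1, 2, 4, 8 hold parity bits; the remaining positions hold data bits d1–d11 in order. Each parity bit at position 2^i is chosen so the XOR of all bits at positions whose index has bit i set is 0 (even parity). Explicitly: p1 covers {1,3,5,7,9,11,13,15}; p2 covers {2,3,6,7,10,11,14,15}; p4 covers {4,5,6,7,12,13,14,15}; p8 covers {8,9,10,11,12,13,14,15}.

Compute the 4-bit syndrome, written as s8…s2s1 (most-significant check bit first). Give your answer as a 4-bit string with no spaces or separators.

s1 (pos 1,3,5,7,9,11,13,15): 1⊕1⊕1⊕0⊕1⊕1⊕1⊕0 = 0
s2 (pos 2,3,6,7,10,11,14,15): 1⊕1⊕0⊕0⊕1⊕1⊕1⊕0 = 1
s4 (pos 4,5,6,7,12,13,14,15): 0⊕1⊕0⊕0⊕0⊕1⊕1⊕0 = 1
s8 (pos 8,9,10,11,12,13,14,15): 0⊕1⊕1⊕1⊕0⊕1⊕1⊕0 = 1
Syndrome s8…s1 = 1110 → error at position 14.

1110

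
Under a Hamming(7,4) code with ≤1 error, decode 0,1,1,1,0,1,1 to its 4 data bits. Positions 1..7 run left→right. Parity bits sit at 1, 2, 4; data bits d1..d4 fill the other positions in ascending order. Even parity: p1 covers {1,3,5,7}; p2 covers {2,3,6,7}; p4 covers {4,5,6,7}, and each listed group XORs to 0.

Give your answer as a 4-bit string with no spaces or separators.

1011

s1 (pos 1,3,5,7): 0⊕1⊕0⊕1 = 0
s2 (pos 2,3,6,7): 1⊕1⊕1⊕1 = 0
s4 (pos 4,5,6,7): 1⊕0⊕1⊕1 = 1
Syndrome s4…s1 = 100 → error at position 4.
Flip position 4: 0111011 → 0110011
Read data bits from positions 3,5,6,7: 1011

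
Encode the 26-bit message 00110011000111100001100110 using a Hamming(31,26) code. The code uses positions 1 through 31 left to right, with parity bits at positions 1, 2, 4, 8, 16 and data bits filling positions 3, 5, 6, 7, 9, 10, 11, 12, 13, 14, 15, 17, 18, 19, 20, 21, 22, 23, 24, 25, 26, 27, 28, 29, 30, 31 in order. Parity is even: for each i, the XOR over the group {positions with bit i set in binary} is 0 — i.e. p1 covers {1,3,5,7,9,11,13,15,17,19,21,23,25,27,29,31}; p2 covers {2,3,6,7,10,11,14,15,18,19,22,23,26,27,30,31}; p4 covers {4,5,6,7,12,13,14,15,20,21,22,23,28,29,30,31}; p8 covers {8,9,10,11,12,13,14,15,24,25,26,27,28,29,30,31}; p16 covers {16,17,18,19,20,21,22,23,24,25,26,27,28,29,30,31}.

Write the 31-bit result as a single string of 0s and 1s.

Place data at non-parity positions: p1 p2 0 p4 0 1 1 p8 0 0 1 1 0 0 0 p16 1 1 1 1 0 0 0 0 1 1 0 0 1 1 0
p1 (pos 1,3,5,7,9,11,13,15,17,19,21,23,25,27,29,31): XOR of data positions = 0⊕0⊕1⊕0⊕1⊕0⊕0⊕1⊕1⊕0⊕0⊕1⊕0⊕1⊕0 = 0
p2 (pos 2,3,6,7,10,11,14,15,18,19,22,23,26,27,30,31): XOR of data positions = 0⊕1⊕1⊕0⊕1⊕0⊕0⊕1⊕1⊕0⊕0⊕1⊕0⊕1⊕0 = 1
p4 (pos 4,5,6,7,12,13,14,15,20,21,22,23,28,29,30,31): XOR of data positions = 0⊕1⊕1⊕1⊕0⊕0⊕0⊕1⊕0⊕0⊕0⊕0⊕1⊕1⊕0 = 0
p8 (pos 8,9,10,11,12,13,14,15,24,25,26,27,28,29,30,31): XOR of data positions = 0⊕0⊕1⊕1⊕0⊕0⊕0⊕0⊕1⊕1⊕0⊕0⊕1⊕1⊕0 = 0
p16 (pos 16,17,18,19,20,21,22,23,24,25,26,27,28,29,30,31): XOR of data positions = 1⊕1⊕1⊕1⊕0⊕0⊕0⊕0⊕1⊕1⊕0⊕0⊕1⊕1⊕0 = 0
Codeword: 0100011000110000111100001100110

0100011000110000111100001100110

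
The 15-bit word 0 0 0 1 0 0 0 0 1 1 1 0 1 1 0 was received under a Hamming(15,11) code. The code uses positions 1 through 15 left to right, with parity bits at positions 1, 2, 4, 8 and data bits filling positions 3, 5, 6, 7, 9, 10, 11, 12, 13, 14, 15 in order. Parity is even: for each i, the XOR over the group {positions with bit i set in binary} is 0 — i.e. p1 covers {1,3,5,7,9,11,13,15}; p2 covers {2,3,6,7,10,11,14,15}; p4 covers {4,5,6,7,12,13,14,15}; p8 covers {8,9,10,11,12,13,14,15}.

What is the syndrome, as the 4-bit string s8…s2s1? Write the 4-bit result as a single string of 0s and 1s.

s1 (pos 1,3,5,7,9,11,13,15): 0⊕0⊕0⊕0⊕1⊕1⊕1⊕0 = 1
s2 (pos 2,3,6,7,10,11,14,15): 0⊕0⊕0⊕0⊕1⊕1⊕1⊕0 = 1
s4 (pos 4,5,6,7,12,13,14,15): 1⊕0⊕0⊕0⊕0⊕1⊕1⊕0 = 1
s8 (pos 8,9,10,11,12,13,14,15): 0⊕1⊕1⊕1⊕0⊕1⊕1⊕0 = 1
Syndrome s8…s1 = 1111 → error at position 15.

1111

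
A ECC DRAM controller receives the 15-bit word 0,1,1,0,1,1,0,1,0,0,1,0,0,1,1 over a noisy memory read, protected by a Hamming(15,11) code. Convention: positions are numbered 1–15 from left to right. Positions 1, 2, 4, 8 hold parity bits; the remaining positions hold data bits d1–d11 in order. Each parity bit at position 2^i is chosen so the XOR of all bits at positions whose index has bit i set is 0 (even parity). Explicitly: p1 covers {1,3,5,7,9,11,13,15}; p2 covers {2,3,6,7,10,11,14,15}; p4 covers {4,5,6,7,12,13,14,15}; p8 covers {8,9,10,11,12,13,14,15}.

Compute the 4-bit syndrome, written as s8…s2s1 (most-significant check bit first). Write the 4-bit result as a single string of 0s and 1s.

s1 (pos 1,3,5,7,9,11,13,15): 0⊕1⊕1⊕0⊕0⊕1⊕0⊕1 = 0
s2 (pos 2,3,6,7,10,11,14,15): 1⊕1⊕1⊕0⊕0⊕1⊕1⊕1 = 0
s4 (pos 4,5,6,7,12,13,14,15): 0⊕1⊕1⊕0⊕0⊕0⊕1⊕1 = 0
s8 (pos 8,9,10,11,12,13,14,15): 1⊕0⊕0⊕1⊕0⊕0⊕1⊕1 = 0
Syndrome s8…s1 = 0000 → no error.

0000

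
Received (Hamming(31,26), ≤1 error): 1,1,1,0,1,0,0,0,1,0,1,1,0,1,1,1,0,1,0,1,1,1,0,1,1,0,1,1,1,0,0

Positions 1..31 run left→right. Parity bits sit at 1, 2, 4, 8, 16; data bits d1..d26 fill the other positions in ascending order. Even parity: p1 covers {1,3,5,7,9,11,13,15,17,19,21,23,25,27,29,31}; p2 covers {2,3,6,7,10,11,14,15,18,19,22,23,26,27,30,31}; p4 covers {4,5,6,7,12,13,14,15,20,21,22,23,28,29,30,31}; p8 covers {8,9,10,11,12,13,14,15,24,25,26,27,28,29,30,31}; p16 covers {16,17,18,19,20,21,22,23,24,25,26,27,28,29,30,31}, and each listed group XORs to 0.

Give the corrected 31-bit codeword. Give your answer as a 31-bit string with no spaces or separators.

1111100010110111010111011011100

s1 (pos 1,3,5,7,9,11,13,15,17,19,21,23,25,27,29,31): 1⊕1⊕1⊕0⊕1⊕1⊕0⊕1⊕0⊕0⊕1⊕0⊕1⊕1⊕1⊕0 = 0
s2 (pos 2,3,6,7,10,11,14,15,18,19,22,23,26,27,30,31): 1⊕1⊕0⊕0⊕0⊕1⊕1⊕1⊕1⊕0⊕1⊕0⊕0⊕1⊕0⊕0 = 0
s4 (pos 4,5,6,7,12,13,14,15,20,21,22,23,28,29,30,31): 0⊕1⊕0⊕0⊕1⊕0⊕1⊕1⊕1⊕1⊕1⊕0⊕1⊕1⊕0⊕0 = 1
s8 (pos 8,9,10,11,12,13,14,15,24,25,26,27,28,29,30,31): 0⊕1⊕0⊕1⊕1⊕0⊕1⊕1⊕1⊕1⊕0⊕1⊕1⊕1⊕0⊕0 = 0
s16 (pos 16,17,18,19,20,21,22,23,24,25,26,27,28,29,30,31): 1⊕0⊕1⊕0⊕1⊕1⊕1⊕0⊕1⊕1⊕0⊕1⊕1⊕1⊕0⊕0 = 0
Syndrome s16…s1 = 00100 → error at position 4.
Flip position 4: 1110100010110111010111011011100 → 1111100010110111010111011011100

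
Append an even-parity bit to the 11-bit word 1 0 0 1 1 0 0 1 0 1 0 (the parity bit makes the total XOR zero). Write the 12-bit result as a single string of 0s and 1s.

XOR of the 11 data bits: 1⊕0⊕0⊕1⊕1⊕0⊕0⊕1⊕0⊕1⊕0 = 1
Parity bit = 1 (so all 12 bits XOR to 0).

100110010101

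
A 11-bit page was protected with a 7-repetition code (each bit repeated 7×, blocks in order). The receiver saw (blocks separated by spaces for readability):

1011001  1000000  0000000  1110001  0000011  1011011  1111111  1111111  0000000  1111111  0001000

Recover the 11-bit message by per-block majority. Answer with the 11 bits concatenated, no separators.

10010111010

Block 1 (1011001): 4 ones → 1
Block 2 (1000000): 1 one → 0
Block 3 (0000000): 0 ones → 0
Block 4 (1110001): 4 ones → 1
Block 5 (0000011): 2 ones → 0
Block 6 (1011011): 5 ones → 1
Block 7 (1111111): 7 ones → 1
Block 8 (1111111): 7 ones → 1
Block 9 (0000000): 0 ones → 0
Block 10 (1111111): 7 ones → 1
Block 11 (0001000): 1 one → 0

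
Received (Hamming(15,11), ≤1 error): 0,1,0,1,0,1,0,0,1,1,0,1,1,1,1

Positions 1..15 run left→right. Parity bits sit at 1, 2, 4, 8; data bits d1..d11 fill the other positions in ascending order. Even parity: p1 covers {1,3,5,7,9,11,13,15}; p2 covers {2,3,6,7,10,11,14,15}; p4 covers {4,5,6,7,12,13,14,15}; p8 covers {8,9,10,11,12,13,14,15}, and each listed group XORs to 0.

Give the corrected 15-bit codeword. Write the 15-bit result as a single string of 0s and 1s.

s1 (pos 1,3,5,7,9,11,13,15): 0⊕0⊕0⊕0⊕1⊕0⊕1⊕1 = 1
s2 (pos 2,3,6,7,10,11,14,15): 1⊕0⊕1⊕0⊕1⊕0⊕1⊕1 = 1
s4 (pos 4,5,6,7,12,13,14,15): 1⊕0⊕1⊕0⊕1⊕1⊕1⊕1 = 0
s8 (pos 8,9,10,11,12,13,14,15): 0⊕1⊕1⊕0⊕1⊕1⊕1⊕1 = 0
Syndrome s8…s1 = 0011 → error at position 3.
Flip position 3: 010101001101111 → 011101001101111

011101001101111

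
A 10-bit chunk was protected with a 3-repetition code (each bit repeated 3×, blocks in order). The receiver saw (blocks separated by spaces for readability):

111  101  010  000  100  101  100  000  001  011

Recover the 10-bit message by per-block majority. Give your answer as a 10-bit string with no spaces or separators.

1100010001

Block 1 (111): 3 ones → 1
Block 2 (101): 2 ones → 1
Block 3 (010): 1 one → 0
Block 4 (000): 0 ones → 0
Block 5 (100): 1 one → 0
Block 6 (101): 2 ones → 1
Block 7 (100): 1 one → 0
Block 8 (000): 0 ones → 0
Block 9 (001): 1 one → 0
Block 10 (011): 2 ones → 1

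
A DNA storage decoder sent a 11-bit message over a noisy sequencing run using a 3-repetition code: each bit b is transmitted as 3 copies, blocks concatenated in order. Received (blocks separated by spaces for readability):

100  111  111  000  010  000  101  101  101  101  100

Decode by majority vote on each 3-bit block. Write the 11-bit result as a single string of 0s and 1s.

Block 1 (100): 1 one → 0
Block 2 (111): 3 ones → 1
Block 3 (111): 3 ones → 1
Block 4 (000): 0 ones → 0
Block 5 (010): 1 one → 0
Block 6 (000): 0 ones → 0
Block 7 (101): 2 ones → 1
Block 8 (101): 2 ones → 1
Block 9 (101): 2 ones → 1
Block 10 (101): 2 ones → 1
Block 11 (100): 1 one → 0

01100011110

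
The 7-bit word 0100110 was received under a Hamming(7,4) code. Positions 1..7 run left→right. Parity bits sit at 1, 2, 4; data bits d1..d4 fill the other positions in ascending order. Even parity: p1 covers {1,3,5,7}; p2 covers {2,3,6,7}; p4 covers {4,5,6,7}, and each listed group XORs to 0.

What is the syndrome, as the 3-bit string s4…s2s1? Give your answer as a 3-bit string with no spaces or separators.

s1 (pos 1,3,5,7): 0⊕0⊕1⊕0 = 1
s2 (pos 2,3,6,7): 1⊕0⊕1⊕0 = 0
s4 (pos 4,5,6,7): 0⊕1⊕1⊕0 = 0
Syndrome s4…s1 = 001 → error at position 1.

001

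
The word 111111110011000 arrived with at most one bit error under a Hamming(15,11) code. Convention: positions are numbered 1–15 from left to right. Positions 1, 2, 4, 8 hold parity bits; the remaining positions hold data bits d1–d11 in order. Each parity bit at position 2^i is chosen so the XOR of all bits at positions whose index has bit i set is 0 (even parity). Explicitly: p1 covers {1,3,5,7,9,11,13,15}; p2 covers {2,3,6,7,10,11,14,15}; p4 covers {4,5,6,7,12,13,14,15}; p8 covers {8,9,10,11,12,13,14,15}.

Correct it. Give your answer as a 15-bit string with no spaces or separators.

s1 (pos 1,3,5,7,9,11,13,15): 1⊕1⊕1⊕1⊕0⊕1⊕0⊕0 = 1
s2 (pos 2,3,6,7,10,11,14,15): 1⊕1⊕1⊕1⊕0⊕1⊕0⊕0 = 1
s4 (pos 4,5,6,7,12,13,14,15): 1⊕1⊕1⊕1⊕1⊕0⊕0⊕0 = 1
s8 (pos 8,9,10,11,12,13,14,15): 1⊕0⊕0⊕1⊕1⊕0⊕0⊕0 = 1
Syndrome s8…s1 = 1111 → error at position 15.
Flip position 15: 111111110011000 → 111111110011001

111111110011001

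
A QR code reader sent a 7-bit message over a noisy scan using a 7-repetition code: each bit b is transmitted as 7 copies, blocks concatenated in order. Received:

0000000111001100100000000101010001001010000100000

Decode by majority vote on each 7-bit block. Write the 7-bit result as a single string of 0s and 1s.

0100000

Block 1 (0000000): 0 ones → 0
Block 2 (1110011): 5 ones → 1
Block 3 (0010000): 1 one → 0
Block 4 (0000101): 2 ones → 0
Block 5 (0100010): 2 ones → 0
Block 6 (0101000): 2 ones → 0
Block 7 (0100000): 1 one → 0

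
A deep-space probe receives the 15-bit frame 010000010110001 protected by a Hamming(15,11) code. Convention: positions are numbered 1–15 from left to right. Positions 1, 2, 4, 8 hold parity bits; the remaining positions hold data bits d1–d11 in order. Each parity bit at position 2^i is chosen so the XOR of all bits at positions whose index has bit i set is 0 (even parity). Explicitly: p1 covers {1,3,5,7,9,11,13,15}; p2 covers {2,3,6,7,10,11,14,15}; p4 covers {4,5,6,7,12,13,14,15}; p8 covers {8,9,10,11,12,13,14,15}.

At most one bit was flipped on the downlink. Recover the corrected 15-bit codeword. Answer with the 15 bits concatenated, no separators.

s1 (pos 1,3,5,7,9,11,13,15): 0⊕0⊕0⊕0⊕0⊕1⊕0⊕1 = 0
s2 (pos 2,3,6,7,10,11,14,15): 1⊕0⊕0⊕0⊕1⊕1⊕0⊕1 = 0
s4 (pos 4,5,6,7,12,13,14,15): 0⊕0⊕0⊕0⊕0⊕0⊕0⊕1 = 1
s8 (pos 8,9,10,11,12,13,14,15): 1⊕0⊕1⊕1⊕0⊕0⊕0⊕1 = 0
Syndrome s8…s1 = 0100 → error at position 4.
Flip position 4: 010000010110001 → 010100010110001

010100010110001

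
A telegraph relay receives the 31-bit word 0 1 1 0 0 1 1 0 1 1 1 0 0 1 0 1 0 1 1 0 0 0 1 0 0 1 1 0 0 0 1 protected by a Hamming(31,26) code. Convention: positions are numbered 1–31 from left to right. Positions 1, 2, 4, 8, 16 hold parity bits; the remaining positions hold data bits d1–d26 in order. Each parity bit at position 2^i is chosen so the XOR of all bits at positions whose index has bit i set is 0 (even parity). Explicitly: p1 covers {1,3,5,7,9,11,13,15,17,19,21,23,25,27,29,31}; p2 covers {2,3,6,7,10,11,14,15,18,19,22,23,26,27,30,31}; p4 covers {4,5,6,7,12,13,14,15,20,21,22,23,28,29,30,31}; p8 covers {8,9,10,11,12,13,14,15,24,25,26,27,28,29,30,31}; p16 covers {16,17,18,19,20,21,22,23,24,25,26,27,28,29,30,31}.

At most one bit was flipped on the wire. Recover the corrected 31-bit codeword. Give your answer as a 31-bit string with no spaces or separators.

0110011011100101011000100110011

s1 (pos 1,3,5,7,9,11,13,15,17,19,21,23,25,27,29,31): 0⊕1⊕0⊕1⊕1⊕1⊕0⊕0⊕0⊕1⊕0⊕1⊕0⊕1⊕0⊕1 = 0
s2 (pos 2,3,6,7,10,11,14,15,18,19,22,23,26,27,30,31): 1⊕1⊕1⊕1⊕1⊕1⊕1⊕0⊕1⊕1⊕0⊕1⊕1⊕1⊕0⊕1 = 1
s4 (pos 4,5,6,7,12,13,14,15,20,21,22,23,28,29,30,31): 0⊕0⊕1⊕1⊕0⊕0⊕1⊕0⊕0⊕0⊕0⊕1⊕0⊕0⊕0⊕1 = 1
s8 (pos 8,9,10,11,12,13,14,15,24,25,26,27,28,29,30,31): 0⊕1⊕1⊕1⊕0⊕0⊕1⊕0⊕0⊕0⊕1⊕1⊕0⊕0⊕0⊕1 = 1
s16 (pos 16,17,18,19,20,21,22,23,24,25,26,27,28,29,30,31): 1⊕0⊕1⊕1⊕0⊕0⊕0⊕1⊕0⊕0⊕1⊕1⊕0⊕0⊕0⊕1 = 1
Syndrome s16…s1 = 11110 → error at position 30.
Flip position 30: 0110011011100101011000100110001 → 0110011011100101011000100110011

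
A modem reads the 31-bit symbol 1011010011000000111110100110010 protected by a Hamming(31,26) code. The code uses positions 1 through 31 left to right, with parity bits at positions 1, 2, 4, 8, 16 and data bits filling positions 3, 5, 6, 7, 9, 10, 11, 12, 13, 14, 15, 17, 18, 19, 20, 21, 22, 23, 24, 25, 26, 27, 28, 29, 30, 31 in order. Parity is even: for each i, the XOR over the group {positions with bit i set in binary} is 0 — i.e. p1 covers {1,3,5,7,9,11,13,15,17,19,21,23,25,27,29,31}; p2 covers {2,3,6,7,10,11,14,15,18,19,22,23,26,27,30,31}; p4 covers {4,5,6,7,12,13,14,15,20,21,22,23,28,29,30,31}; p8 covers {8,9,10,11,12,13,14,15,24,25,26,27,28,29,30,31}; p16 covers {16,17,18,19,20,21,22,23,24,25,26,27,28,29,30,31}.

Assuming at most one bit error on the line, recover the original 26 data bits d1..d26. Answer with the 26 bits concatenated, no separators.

10101100000111110100010010

s1 (pos 1,3,5,7,9,11,13,15,17,19,21,23,25,27,29,31): 1⊕1⊕0⊕0⊕1⊕0⊕0⊕0⊕1⊕1⊕1⊕1⊕0⊕1⊕0⊕0 = 0
s2 (pos 2,3,6,7,10,11,14,15,18,19,22,23,26,27,30,31): 0⊕1⊕1⊕0⊕1⊕0⊕0⊕0⊕1⊕1⊕0⊕1⊕1⊕1⊕1⊕0 = 1
s4 (pos 4,5,6,7,12,13,14,15,20,21,22,23,28,29,30,31): 1⊕0⊕1⊕0⊕0⊕0⊕0⊕0⊕1⊕1⊕0⊕1⊕0⊕0⊕1⊕0 = 0
s8 (pos 8,9,10,11,12,13,14,15,24,25,26,27,28,29,30,31): 0⊕1⊕1⊕0⊕0⊕0⊕0⊕0⊕0⊕0⊕1⊕1⊕0⊕0⊕1⊕0 = 1
s16 (pos 16,17,18,19,20,21,22,23,24,25,26,27,28,29,30,31): 0⊕1⊕1⊕1⊕1⊕1⊕0⊕1⊕0⊕0⊕1⊕1⊕0⊕0⊕1⊕0 = 1
Syndrome s16…s1 = 11010 → error at position 26.
Flip position 26: 1011010011000000111110100110010 → 1011010011000000111110100010010
Read data bits from positions 3,5,6,7,9,10,11,12,13,14,15,17,18,19,20,21,22,23,24,25,26,27,28,29,30,31: 10101100000111110100010010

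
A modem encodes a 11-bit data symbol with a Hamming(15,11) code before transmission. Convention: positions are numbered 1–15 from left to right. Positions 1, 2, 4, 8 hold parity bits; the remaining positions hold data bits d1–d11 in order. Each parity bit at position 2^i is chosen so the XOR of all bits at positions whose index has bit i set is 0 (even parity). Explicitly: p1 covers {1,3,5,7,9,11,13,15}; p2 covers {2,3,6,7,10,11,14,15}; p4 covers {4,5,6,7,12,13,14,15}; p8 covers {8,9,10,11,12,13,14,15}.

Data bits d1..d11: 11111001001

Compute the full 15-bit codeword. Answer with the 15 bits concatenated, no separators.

Place data at non-parity positions: p1 p2 1 p4 1 1 1 p8 1 0 0 1 0 0 1
p1 (pos 1,3,5,7,9,11,13,15): XOR of data positions = 1⊕1⊕1⊕1⊕0⊕0⊕1 = 1
p2 (pos 2,3,6,7,10,11,14,15): XOR of data positions = 1⊕1⊕1⊕0⊕0⊕0⊕1 = 0
p4 (pos 4,5,6,7,12,13,14,15): XOR of data positions = 1⊕1⊕1⊕1⊕0⊕0⊕1 = 1
p8 (pos 8,9,10,11,12,13,14,15): XOR of data positions = 1⊕0⊕0⊕1⊕0⊕0⊕1 = 1
Codeword: 101111111001001

101111111001001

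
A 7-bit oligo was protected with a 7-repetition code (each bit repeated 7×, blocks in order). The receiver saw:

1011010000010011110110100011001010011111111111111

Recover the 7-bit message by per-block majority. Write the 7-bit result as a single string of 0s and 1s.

1010011

Block 1 (1011010): 4 ones → 1
Block 2 (0000100): 1 one → 0
Block 3 (1111011): 6 ones → 1
Block 4 (0100011): 3 ones → 0
Block 5 (0010100): 2 ones → 0
Block 6 (1111111): 7 ones → 1
Block 7 (1111111): 7 ones → 1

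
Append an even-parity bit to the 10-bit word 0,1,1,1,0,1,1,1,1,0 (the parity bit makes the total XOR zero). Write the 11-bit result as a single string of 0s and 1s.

XOR of the 10 data bits: 0⊕1⊕1⊕1⊕0⊕1⊕1⊕1⊕1⊕0 = 1
Parity bit = 1 (so all 11 bits XOR to 0).

01110111101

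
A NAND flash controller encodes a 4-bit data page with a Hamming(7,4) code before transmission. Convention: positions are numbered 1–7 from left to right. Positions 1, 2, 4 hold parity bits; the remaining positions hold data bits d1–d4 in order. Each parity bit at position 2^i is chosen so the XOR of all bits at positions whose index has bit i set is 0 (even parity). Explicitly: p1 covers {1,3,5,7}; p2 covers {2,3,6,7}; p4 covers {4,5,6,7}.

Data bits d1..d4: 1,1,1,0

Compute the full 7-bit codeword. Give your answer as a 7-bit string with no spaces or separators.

0010110

Place data at non-parity positions: p1 p2 1 p4 1 1 0
p1 (pos 1,3,5,7): XOR of data positions = 1⊕1⊕0 = 0
p2 (pos 2,3,6,7): XOR of data positions = 1⊕1⊕0 = 0
p4 (pos 4,5,6,7): XOR of data positions = 1⊕1⊕0 = 0
Codeword: 0010110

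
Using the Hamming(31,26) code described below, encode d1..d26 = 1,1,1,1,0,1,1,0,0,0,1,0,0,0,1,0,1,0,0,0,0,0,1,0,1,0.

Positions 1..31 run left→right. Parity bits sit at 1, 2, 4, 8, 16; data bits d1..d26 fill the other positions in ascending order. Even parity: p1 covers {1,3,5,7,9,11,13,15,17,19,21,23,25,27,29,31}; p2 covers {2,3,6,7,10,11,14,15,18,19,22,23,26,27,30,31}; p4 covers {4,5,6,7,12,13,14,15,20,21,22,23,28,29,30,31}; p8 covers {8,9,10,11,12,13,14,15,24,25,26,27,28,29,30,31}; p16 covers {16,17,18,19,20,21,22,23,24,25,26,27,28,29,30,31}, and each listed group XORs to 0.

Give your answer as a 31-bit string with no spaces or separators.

1010111101100010000101000001010

Place data at non-parity positions: p1 p2 1 p4 1 1 1 p8 0 1 1 0 0 0 1 p16 0 0 0 1 0 1 0 0 0 0 0 1 0 1 0
p1 (pos 1,3,5,7,9,11,13,15,17,19,21,23,25,27,29,31): XOR of data positions = 1⊕1⊕1⊕0⊕1⊕0⊕1⊕0⊕0⊕0⊕0⊕0⊕0⊕0⊕0 = 1
p2 (pos 2,3,6,7,10,11,14,15,18,19,22,23,26,27,30,31): XOR of data positions = 1⊕1⊕1⊕1⊕1⊕0⊕1⊕0⊕0⊕1⊕0⊕0⊕0⊕1⊕0 = 0
p4 (pos 4,5,6,7,12,13,14,15,20,21,22,23,28,29,30,31): XOR of data positions = 1⊕1⊕1⊕0⊕0⊕0⊕1⊕1⊕0⊕1⊕0⊕1⊕0⊕1⊕0 = 0
p8 (pos 8,9,10,11,12,13,14,15,24,25,26,27,28,29,30,31): XOR of data positions = 0⊕1⊕1⊕0⊕0⊕0⊕1⊕0⊕0⊕0⊕0⊕1⊕0⊕1⊕0 = 1
p16 (pos 16,17,18,19,20,21,22,23,24,25,26,27,28,29,30,31): XOR of data positions = 0⊕0⊕0⊕1⊕0⊕1⊕0⊕0⊕0⊕0⊕0⊕1⊕0⊕1⊕0 = 0
Codeword: 1010111101100010000101000001010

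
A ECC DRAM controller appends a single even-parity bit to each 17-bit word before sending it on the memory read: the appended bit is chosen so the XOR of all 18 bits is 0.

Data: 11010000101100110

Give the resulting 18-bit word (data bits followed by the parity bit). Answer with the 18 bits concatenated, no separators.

XOR of the 17 data bits: 1⊕1⊕0⊕1⊕0⊕0⊕0⊕0⊕1⊕0⊕1⊕1⊕0⊕0⊕1⊕1⊕0 = 0
Parity bit = 0 (so all 18 bits XOR to 0).

110100001011001100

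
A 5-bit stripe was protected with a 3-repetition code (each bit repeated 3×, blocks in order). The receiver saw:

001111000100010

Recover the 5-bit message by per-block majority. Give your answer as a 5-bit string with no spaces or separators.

Block 1 (001): 1 one → 0
Block 2 (111): 3 ones → 1
Block 3 (000): 0 ones → 0
Block 4 (100): 1 one → 0
Block 5 (010): 1 one → 0

01000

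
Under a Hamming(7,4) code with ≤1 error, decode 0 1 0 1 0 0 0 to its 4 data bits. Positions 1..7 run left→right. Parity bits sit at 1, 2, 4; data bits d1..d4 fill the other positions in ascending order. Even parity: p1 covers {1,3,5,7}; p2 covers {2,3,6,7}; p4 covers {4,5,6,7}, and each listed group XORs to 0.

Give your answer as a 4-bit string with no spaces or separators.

0010

s1 (pos 1,3,5,7): 0⊕0⊕0⊕0 = 0
s2 (pos 2,3,6,7): 1⊕0⊕0⊕0 = 1
s4 (pos 4,5,6,7): 1⊕0⊕0⊕0 = 1
Syndrome s4…s1 = 110 → error at position 6.
Flip position 6: 0101000 → 0101010
Read data bits from positions 3,5,6,7: 0010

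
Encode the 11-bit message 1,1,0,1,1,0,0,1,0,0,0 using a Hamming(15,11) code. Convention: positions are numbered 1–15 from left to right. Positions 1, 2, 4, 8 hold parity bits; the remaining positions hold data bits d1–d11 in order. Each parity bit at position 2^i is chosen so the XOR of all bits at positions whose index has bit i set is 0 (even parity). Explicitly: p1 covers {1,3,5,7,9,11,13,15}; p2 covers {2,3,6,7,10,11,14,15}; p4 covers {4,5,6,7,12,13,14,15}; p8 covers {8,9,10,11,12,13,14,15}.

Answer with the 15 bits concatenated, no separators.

Place data at non-parity positions: p1 p2 1 p4 1 0 1 p8 1 0 0 1 0 0 0
p1 (pos 1,3,5,7,9,11,13,15): XOR of data positions = 1⊕1⊕1⊕1⊕0⊕0⊕0 = 0
p2 (pos 2,3,6,7,10,11,14,15): XOR of data positions = 1⊕0⊕1⊕0⊕0⊕0⊕0 = 0
p4 (pos 4,5,6,7,12,13,14,15): XOR of data positions = 1⊕0⊕1⊕1⊕0⊕0⊕0 = 1
p8 (pos 8,9,10,11,12,13,14,15): XOR of data positions = 1⊕0⊕0⊕1⊕0⊕0⊕0 = 0
Codeword: 001110101001000

001110101001000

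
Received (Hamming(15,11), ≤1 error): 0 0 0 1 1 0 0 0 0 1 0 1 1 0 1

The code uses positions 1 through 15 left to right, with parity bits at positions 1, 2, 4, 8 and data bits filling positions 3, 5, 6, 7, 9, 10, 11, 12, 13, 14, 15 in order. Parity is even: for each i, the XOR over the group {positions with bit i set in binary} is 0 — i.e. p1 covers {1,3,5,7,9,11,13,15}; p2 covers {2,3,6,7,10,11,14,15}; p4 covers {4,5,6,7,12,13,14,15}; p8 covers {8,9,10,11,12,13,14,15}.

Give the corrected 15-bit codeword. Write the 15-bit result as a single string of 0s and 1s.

s1 (pos 1,3,5,7,9,11,13,15): 0⊕0⊕1⊕0⊕0⊕0⊕1⊕1 = 1
s2 (pos 2,3,6,7,10,11,14,15): 0⊕0⊕0⊕0⊕1⊕0⊕0⊕1 = 0
s4 (pos 4,5,6,7,12,13,14,15): 1⊕1⊕0⊕0⊕1⊕1⊕0⊕1 = 1
s8 (pos 8,9,10,11,12,13,14,15): 0⊕0⊕1⊕0⊕1⊕1⊕0⊕1 = 0
Syndrome s8…s1 = 0101 → error at position 5.
Flip position 5: 000110000101101 → 000100000101101

000100000101101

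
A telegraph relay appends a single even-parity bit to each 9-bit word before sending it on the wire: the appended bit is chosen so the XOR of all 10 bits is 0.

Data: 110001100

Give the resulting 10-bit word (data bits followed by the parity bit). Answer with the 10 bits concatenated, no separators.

XOR of the 9 data bits: 1⊕1⊕0⊕0⊕0⊕1⊕1⊕0⊕0 = 0
Parity bit = 0 (so all 10 bits XOR to 0).

1100011000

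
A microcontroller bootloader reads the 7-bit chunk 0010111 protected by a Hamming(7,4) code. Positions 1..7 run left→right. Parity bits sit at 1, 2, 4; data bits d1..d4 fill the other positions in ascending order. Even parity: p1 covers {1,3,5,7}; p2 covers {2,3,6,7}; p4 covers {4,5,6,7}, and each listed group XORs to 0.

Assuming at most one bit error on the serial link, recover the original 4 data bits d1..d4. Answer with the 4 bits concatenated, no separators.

1110

s1 (pos 1,3,5,7): 0⊕1⊕1⊕1 = 1
s2 (pos 2,3,6,7): 0⊕1⊕1⊕1 = 1
s4 (pos 4,5,6,7): 0⊕1⊕1⊕1 = 1
Syndrome s4…s1 = 111 → error at position 7.
Flip position 7: 0010111 → 0010110
Read data bits from positions 3,5,6,7: 1110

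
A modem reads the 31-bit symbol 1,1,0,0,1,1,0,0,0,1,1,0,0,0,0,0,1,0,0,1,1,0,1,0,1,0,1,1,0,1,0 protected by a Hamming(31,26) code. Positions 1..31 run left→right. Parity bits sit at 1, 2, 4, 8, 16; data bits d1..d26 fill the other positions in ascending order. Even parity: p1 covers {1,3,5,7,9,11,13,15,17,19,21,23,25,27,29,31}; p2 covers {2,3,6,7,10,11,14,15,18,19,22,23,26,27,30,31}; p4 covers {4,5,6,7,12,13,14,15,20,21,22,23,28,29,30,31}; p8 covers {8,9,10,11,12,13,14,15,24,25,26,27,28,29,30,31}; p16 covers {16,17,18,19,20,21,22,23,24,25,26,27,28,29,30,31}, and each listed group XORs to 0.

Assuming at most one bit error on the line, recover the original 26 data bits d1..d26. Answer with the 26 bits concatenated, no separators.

s1 (pos 1,3,5,7,9,11,13,15,17,19,21,23,25,27,29,31): 1⊕0⊕1⊕0⊕0⊕1⊕0⊕0⊕1⊕0⊕1⊕1⊕1⊕1⊕0⊕0 = 0
s2 (pos 2,3,6,7,10,11,14,15,18,19,22,23,26,27,30,31): 1⊕0⊕1⊕0⊕1⊕1⊕0⊕0⊕0⊕0⊕0⊕1⊕0⊕1⊕1⊕0 = 1
s4 (pos 4,5,6,7,12,13,14,15,20,21,22,23,28,29,30,31): 0⊕1⊕1⊕0⊕0⊕0⊕0⊕0⊕1⊕1⊕0⊕1⊕1⊕0⊕1⊕0 = 1
s8 (pos 8,9,10,11,12,13,14,15,24,25,26,27,28,29,30,31): 0⊕0⊕1⊕1⊕0⊕0⊕0⊕0⊕0⊕1⊕0⊕1⊕1⊕0⊕1⊕0 = 0
s16 (pos 16,17,18,19,20,21,22,23,24,25,26,27,28,29,30,31): 0⊕1⊕0⊕0⊕1⊕1⊕0⊕1⊕0⊕1⊕0⊕1⊕1⊕0⊕1⊕0 = 0
Syndrome s16…s1 = 00110 → error at position 6.
Flip position 6: 1100110001100000100110101011010 → 1100100001100000100110101011010
Read data bits from positions 3,5,6,7,9,10,11,12,13,14,15,17,18,19,20,21,22,23,24,25,26,27,28,29,30,31: 01000110000100110101011010

01000110000100110101011010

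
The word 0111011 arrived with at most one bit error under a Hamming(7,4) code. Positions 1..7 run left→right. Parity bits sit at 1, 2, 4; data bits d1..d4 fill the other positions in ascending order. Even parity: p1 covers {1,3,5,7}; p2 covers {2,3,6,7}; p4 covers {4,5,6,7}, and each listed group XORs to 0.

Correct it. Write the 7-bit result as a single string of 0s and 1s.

0110011

s1 (pos 1,3,5,7): 0⊕1⊕0⊕1 = 0
s2 (pos 2,3,6,7): 1⊕1⊕1⊕1 = 0
s4 (pos 4,5,6,7): 1⊕0⊕1⊕1 = 1
Syndrome s4…s1 = 100 → error at position 4.
Flip position 4: 0111011 → 0110011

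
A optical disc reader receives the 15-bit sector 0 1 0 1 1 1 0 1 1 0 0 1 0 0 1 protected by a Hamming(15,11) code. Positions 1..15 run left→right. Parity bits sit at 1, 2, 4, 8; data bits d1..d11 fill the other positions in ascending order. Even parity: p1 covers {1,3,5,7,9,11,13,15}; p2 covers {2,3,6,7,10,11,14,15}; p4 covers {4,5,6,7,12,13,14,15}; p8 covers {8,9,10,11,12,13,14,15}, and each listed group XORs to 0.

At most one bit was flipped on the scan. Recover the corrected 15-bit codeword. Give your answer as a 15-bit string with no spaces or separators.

s1 (pos 1,3,5,7,9,11,13,15): 0⊕0⊕1⊕0⊕1⊕0⊕0⊕1 = 1
s2 (pos 2,3,6,7,10,11,14,15): 1⊕0⊕1⊕0⊕0⊕0⊕0⊕1 = 1
s4 (pos 4,5,6,7,12,13,14,15): 1⊕1⊕1⊕0⊕1⊕0⊕0⊕1 = 1
s8 (pos 8,9,10,11,12,13,14,15): 1⊕1⊕0⊕0⊕1⊕0⊕0⊕1 = 0
Syndrome s8…s1 = 0111 → error at position 7.
Flip position 7: 010111011001001 → 010111111001001

010111111001001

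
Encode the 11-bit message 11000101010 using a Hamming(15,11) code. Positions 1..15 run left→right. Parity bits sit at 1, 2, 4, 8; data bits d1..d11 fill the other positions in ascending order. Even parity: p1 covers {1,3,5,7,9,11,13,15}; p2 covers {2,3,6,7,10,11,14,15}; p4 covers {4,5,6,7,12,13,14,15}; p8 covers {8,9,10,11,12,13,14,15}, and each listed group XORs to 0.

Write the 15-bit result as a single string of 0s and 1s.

011110010101010

Place data at non-parity positions: p1 p2 1 p4 1 0 0 p8 0 1 0 1 0 1 0
p1 (pos 1,3,5,7,9,11,13,15): XOR of data positions = 1⊕1⊕0⊕0⊕0⊕0⊕0 = 0
p2 (pos 2,3,6,7,10,11,14,15): XOR of data positions = 1⊕0⊕0⊕1⊕0⊕1⊕0 = 1
p4 (pos 4,5,6,7,12,13,14,15): XOR of data positions = 1⊕0⊕0⊕1⊕0⊕1⊕0 = 1
p8 (pos 8,9,10,11,12,13,14,15): XOR of data positions = 0⊕1⊕0⊕1⊕0⊕1⊕0 = 1
Codeword: 011110010101010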